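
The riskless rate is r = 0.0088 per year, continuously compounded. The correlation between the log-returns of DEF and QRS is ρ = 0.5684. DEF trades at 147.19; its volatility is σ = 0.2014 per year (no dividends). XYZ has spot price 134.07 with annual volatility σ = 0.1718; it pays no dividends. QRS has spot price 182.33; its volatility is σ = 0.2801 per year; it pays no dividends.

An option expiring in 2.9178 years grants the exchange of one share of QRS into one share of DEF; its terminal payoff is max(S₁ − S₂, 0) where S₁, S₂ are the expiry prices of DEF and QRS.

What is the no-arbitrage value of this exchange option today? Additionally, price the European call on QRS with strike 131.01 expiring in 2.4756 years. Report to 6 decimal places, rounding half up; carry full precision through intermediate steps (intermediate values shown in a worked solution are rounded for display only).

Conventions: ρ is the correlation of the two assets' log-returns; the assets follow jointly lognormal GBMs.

σ_eff = √(σ₁² + σ₂² − 2ρσ₁σ₂) = √(0.2014² + 0.2801² − 2·0.5684·0.2014·0.2801) = 0.234283
d₁ = (ln(S₁/S₂) + (q₂ − q₁ + σ_eff²/2)T) / (σ_eff√T) = (ln(147.19/182.33) + (0.0 − 0.0 + 0.027444)·2.9178) / 0.400193 = -0.334881
d₂ = d₁ − σ_eff√T = -0.334881 − 0.400193 = -0.735074
N(d₁) = 0.368857,  N(d₂) = 0.231147
V = S₁·e^{−q₁T}·N(d₁) − S₂·e^{−q₂T}·N(d₂) = 54.292122 − 42.145092 = 12.147030
[vanilla: QRS call K=131.01]
σ√T = 0.2801·√2.4756 = 0.440710
d₁ = (ln(S/K) + (r+σ²/2)T) / (σ√T) = (ln(182.33/131.01) + (0.0088+0.2801²/2)·2.4756) / 0.440710 = (0.330545 + 0.118898) / 0.440710 = 1.019814
d₂ = d₁ − σ√T = 1.019814 − 0.440710 = 0.579104
e^{−rT} = 0.978450
N(d₁) = 0.846092,  N(d₂) = 0.718740
price = S·N(d₁) − K·e^{−rT}·N(d₂) = 154.267894 − 92.133009 = 62.134885

exchange price = 12.147030
price(QRS call K=131.01) = 62.134885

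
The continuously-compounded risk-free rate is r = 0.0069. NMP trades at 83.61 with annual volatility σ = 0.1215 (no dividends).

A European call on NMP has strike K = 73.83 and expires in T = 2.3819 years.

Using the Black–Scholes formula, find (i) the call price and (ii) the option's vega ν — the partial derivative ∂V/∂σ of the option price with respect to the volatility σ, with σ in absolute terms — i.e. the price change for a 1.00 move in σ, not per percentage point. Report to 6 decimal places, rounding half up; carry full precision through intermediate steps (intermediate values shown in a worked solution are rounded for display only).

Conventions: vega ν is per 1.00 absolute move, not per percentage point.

price = 12.891805
ν = 36.029095

σ√T = 0.1215·√2.3819 = 0.187516
d₁ = (ln(S/K) + (r+σ²/2)T) / (σ√T) = (ln(83.61/73.83) + (0.0069+0.1215²/2)·2.3819) / 0.187516 = (0.124398 + 0.034016) / 0.187516 = 0.844804
d₂ = d₁ − σ√T = 0.844804 − 0.187516 = 0.657288
e^{−rT} = 0.983699
N(d₁) = 0.800890,  N(d₂) = 0.744502
Call price V = S·N(d₁) − K·e^{−rT}·N(d₂) = 66.962405 − 54.070599 = 12.891805
φ(d₁) = (1/√(2π))·e^{−d₁²/2} = 0.279212
ν = S·φ(d₁)·√T = 36.029095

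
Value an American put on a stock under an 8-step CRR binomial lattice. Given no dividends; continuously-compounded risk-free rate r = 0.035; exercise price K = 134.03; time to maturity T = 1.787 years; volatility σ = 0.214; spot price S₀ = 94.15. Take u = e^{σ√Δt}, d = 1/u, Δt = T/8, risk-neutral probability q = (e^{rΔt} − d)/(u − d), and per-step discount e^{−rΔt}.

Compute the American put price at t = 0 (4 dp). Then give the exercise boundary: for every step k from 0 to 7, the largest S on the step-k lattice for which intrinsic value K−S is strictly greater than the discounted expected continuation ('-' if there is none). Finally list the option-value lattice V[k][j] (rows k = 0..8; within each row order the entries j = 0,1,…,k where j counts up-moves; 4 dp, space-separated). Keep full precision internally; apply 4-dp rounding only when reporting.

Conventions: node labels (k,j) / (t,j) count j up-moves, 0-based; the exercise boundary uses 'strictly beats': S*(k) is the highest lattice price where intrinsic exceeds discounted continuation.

price = 39.8800
boundary = 94.1500 85.0932 94.1500 104.1707 94.1500 104.1707 94.1500 104.1707
tree:
39.8800
48.9368 30.0013
57.1223 39.8800 21.0994
64.5205 48.9368 29.8593 13.1218
71.2070 57.1223 39.8800 20.2303 6.5868
77.2502 64.5205 48.9368 29.8593 11.4158 2.1118
82.7122 71.2070 57.1223 39.8800 19.0311 4.3746 0.0000
87.6487 77.2502 64.5205 48.9368 29.8593 9.0620 0.0000 0.0000
92.1104 82.7122 71.2070 57.1223 39.8800 18.7720 0.0000 0.0000 0.0000

Δt=0.22337  u=1.10643  d=0.90380  q=0.51347  discount=0.99221
step 8 (expiry): payoffs max(K−S,0) = 92.1104 82.7122 71.2070 57.1223 39.8800 18.7720 0.0000 0.0000 0.0000
step 7: (k=7,j=0): S=46.3813, K−S=87.6487, hold=86.6049 ⇒ V=87.6487 exercise | (k=7,j=1): S=56.7798, K−S=77.2502, hold=76.2065 ⇒ V=77.2502 exercise | (k=7,j=2): S=69.5095, K−S=64.5205, hold=63.4767 ⇒ V=64.5205 exercise | (k=7,j=3): S=85.0932, K−S=48.9368, hold=47.8930 ⇒ V=48.9368 exercise | (k=7,j=4): S=104.1707, K−S=29.8593, hold=28.8155 ⇒ V=29.8593 exercise | (k=7,j=5): S=127.5253, K−S=6.5047, hold=9.0620 ⇒ V=9.0620 continue | (k=7,j=6): S=156.1159, K−S=0.0000, hold=0.0000 ⇒ V=0.0000 continue | (k=7,j=7): S=191.1164, K−S=0.0000, hold=0.0000 ⇒ V=0.0000 continue  boundary S*=104.1707
step 6: (k=6,j=0): S=51.3178, K−S=82.7122, hold=81.6684 ⇒ V=82.7122 exercise | (k=6,j=1): S=62.8230, K−S=71.2070, hold=70.1632 ⇒ V=71.2070 exercise | (k=6,j=2): S=76.9077, K−S=57.1223, hold=56.0786 ⇒ V=57.1223 exercise | (k=6,j=3): S=94.1500, K−S=39.8800, hold=38.8362 ⇒ V=39.8800 exercise | (k=6,j=4): S=115.2580, K−S=18.7720, hold=19.0311 ⇒ V=19.0311 continue | (k=6,j=5): S=141.0983, K−S=0.0000, hold=4.3746 ⇒ V=4.3746 continue | (k=6,j=6): S=172.7319, K−S=0.0000, hold=0.0000 ⇒ V=0.0000 continue  boundary S*=94.1500
step 5: (k=5,j=0): S=56.7798, K−S=77.2502, hold=76.2065 ⇒ V=77.2502 exercise | (k=5,j=1): S=69.5095, K−S=64.5205, hold=63.4767 ⇒ V=64.5205 exercise | (k=5,j=2): S=85.0932, K−S=48.9368, hold=47.8930 ⇒ V=48.9368 exercise | (k=5,j=3): S=104.1707, K−S=29.8593, hold=28.9475 ⇒ V=29.8593 exercise | (k=5,j=4): S=127.5253, K−S=6.5047, hold=11.4158 ⇒ V=11.4158 continue | (k=5,j=5): S=156.1159, K−S=0.0000, hold=2.1118 ⇒ V=2.1118 continue  boundary S*=104.1707
step 4: (k=4,j=0): S=62.8230, K−S=71.2070, hold=70.1632 ⇒ V=71.2070 exercise | (k=4,j=1): S=76.9077, K−S=57.1223, hold=56.0786 ⇒ V=57.1223 exercise | (k=4,j=2): S=94.1500, K−S=39.8800, hold=38.8362 ⇒ V=39.8800 exercise | (k=4,j=3): S=115.2580, K−S=18.7720, hold=20.2303 ⇒ V=20.2303 continue | (k=4,j=4): S=141.0983, K−S=0.0000, hold=6.5868 ⇒ V=6.5868 continue  boundary S*=94.1500
step 3: (k=3,j=0): S=69.5095, K−S=64.5205, hold=63.4767 ⇒ V=64.5205 exercise | (k=3,j=1): S=85.0932, K−S=48.9368, hold=47.8930 ⇒ V=48.9368 exercise | (k=3,j=2): S=104.1707, K−S=29.8593, hold=29.5585 ⇒ V=29.8593 exercise | (k=3,j=3): S=127.5253, K−S=6.5047, hold=13.1218 ⇒ V=13.1218 continue  boundary S*=104.1707
step 2: (k=2,j=0): S=76.9077, K−S=57.1223, hold=56.0786 ⇒ V=57.1223 exercise | (k=2,j=1): S=94.1500, K−S=39.8800, hold=38.8362 ⇒ V=39.8800 exercise | (k=2,j=2): S=115.2580, K−S=18.7720, hold=21.0994 ⇒ V=21.0994 continue  boundary S*=94.1500
step 1: (k=1,j=0): S=85.0932, K−S=48.9368, hold=47.8930 ⇒ V=48.9368 exercise | (k=1,j=1): S=104.1707, K−S=29.8593, hold=30.0013 ⇒ V=30.0013 continue  boundary S*=85.0932
step 0: (k=0,j=0): S=94.1500, K−S=39.8800, hold=38.9086 ⇒ V=39.8800 exercise  boundary S*=94.1500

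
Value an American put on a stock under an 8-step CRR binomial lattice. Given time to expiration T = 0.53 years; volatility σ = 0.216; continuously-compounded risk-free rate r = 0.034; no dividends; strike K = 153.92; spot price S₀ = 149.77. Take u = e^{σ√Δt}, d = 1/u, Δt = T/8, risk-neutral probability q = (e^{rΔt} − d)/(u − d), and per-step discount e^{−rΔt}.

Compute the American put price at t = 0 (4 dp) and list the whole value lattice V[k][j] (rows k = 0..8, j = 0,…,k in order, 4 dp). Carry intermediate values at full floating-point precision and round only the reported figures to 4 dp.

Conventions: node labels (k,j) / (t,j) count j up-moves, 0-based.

Δt=0.06625  u=1.05717  d=0.94592  q=0.50637  discount=0.99775
step 8 (expiry): payoffs max(K−S,0) = 57.9218 46.6314 34.0132 19.9109 4.1500 0.0000 0.0000 0.0000 0.0000
k=7: (k=7,j=0): S=101.4865, K−S=52.4335, hold=52.0872 ⇒ V=52.4335 exercise | (k=7,j=1): S=113.4224, K−S=40.4976, hold=40.1513 ⇒ V=40.4976 exercise | (k=7,j=2): S=126.7620, K−S=27.1580, hold=26.8117 ⇒ V=27.1580 exercise | (k=7,j=3): S=141.6706, K−S=12.2494, hold=11.9031 ⇒ V=12.2494 exercise | (k=7,j=4): S=158.3325, K−S=0.0000, hold=2.0439 ⇒ V=2.0439 continue | (k=7,j=5): S=176.9540, K−S=0.0000, hold=0.0000 ⇒ V=0.0000 continue | (k=7,j=6): S=197.7657, K−S=0.0000, hold=0.0000 ⇒ V=0.0000 continue | (k=7,j=7): S=221.0250, K−S=0.0000, hold=0.0000 ⇒ V=0.0000 continue
k=6: (k=6,j=0): S=107.2886, K−S=46.6314, hold=46.2851 ⇒ V=46.6314 exercise | (k=6,j=1): S=119.9068, K−S=34.0132, hold=33.6668 ⇒ V=34.0132 exercise | (k=6,j=2): S=134.0091, K−S=19.9109, hold=19.5645 ⇒ V=19.9109 exercise | (k=6,j=3): S=149.7700, K−S=4.1500, hold=7.0657 ⇒ V=7.0657 continue | (k=6,j=4): S=167.3845, K−S=0.0000, hold=1.0067 ⇒ V=1.0067 continue | (k=6,j=5): S=187.0707, K−S=0.0000, hold=0.0000 ⇒ V=0.0000 continue | (k=6,j=6): S=209.0721, K−S=0.0000, hold=0.0000 ⇒ V=0.0000 continue
k=5: (k=5,j=0): S=113.4224, K−S=40.4976, hold=40.1513 ⇒ V=40.4976 exercise | (k=5,j=1): S=126.7620, K−S=27.1580, hold=26.8117 ⇒ V=27.1580 exercise | (k=5,j=2): S=141.6706, K−S=12.2494, hold=13.3762 ⇒ V=13.3762 continue | (k=5,j=3): S=158.3325, K−S=0.0000, hold=3.9886 ⇒ V=3.9886 continue | (k=5,j=4): S=176.9540, K−S=0.0000, hold=0.4958 ⇒ V=0.4958 continue | (k=5,j=5): S=197.7657, K−S=0.0000, hold=0.0000 ⇒ V=0.0000 continue
k=4: (k=4,j=0): S=119.9068, K−S=34.0132, hold=33.6668 ⇒ V=34.0132 exercise | (k=4,j=1): S=134.0091, K−S=19.9109, hold=20.1338 ⇒ V=20.1338 continue | (k=4,j=2): S=149.7700, K−S=4.1500, hold=8.6032 ⇒ V=8.6032 continue | (k=4,j=3): S=167.3845, K−S=0.0000, hold=2.2149 ⇒ V=2.2149 continue | (k=4,j=4): S=187.0707, K−S=0.0000, hold=0.2442 ⇒ V=0.2442 continue
k=3: (k=3,j=0): S=126.7620, K−S=27.1580, hold=26.9243 ⇒ V=27.1580 exercise | (k=3,j=1): S=141.6706, K−S=12.2494, hold=14.2628 ⇒ V=14.2628 continue | (k=3,j=2): S=158.3325, K−S=0.0000, hold=5.3562 ⇒ V=5.3562 continue | (k=3,j=3): S=176.9540, K−S=0.0000, hold=1.2143 ⇒ V=1.2143 continue
k=2: (k=2,j=0): S=134.0091, K−S=19.9109, hold=20.5818 ⇒ V=20.5818 continue | (k=2,j=1): S=149.7700, K−S=4.1500, hold=9.7308 ⇒ V=9.7308 continue | (k=2,j=2): S=167.3845, K−S=0.0000, hold=3.2515 ⇒ V=3.2515 continue
k=1: (k=1,j=0): S=141.6706, K−S=12.2494, hold=15.0532 ⇒ V=15.0532 continue | (k=1,j=1): S=158.3325, K−S=0.0000, hold=6.4354 ⇒ V=6.4354 continue
k=0: (k=0,j=0): S=149.7700, K−S=4.1500, hold=10.6653 ⇒ V=10.6653 continue

price = 10.6653
tree:
10.6653
15.0532 6.4354
20.5818 9.7308 3.2515
27.1580 14.2628 5.3562 1.2143
34.0132 20.1338 8.6032 2.2149 0.2442
40.4976 27.1580 13.3762 3.9886 0.4958 0.0000
46.6314 34.0132 19.9109 7.0657 1.0067 0.0000 0.0000
52.4335 40.4976 27.1580 12.2494 2.0439 0.0000 0.0000 0.0000
57.9218 46.6314 34.0132 19.9109 4.1500 0.0000 0.0000 0.0000 0.0000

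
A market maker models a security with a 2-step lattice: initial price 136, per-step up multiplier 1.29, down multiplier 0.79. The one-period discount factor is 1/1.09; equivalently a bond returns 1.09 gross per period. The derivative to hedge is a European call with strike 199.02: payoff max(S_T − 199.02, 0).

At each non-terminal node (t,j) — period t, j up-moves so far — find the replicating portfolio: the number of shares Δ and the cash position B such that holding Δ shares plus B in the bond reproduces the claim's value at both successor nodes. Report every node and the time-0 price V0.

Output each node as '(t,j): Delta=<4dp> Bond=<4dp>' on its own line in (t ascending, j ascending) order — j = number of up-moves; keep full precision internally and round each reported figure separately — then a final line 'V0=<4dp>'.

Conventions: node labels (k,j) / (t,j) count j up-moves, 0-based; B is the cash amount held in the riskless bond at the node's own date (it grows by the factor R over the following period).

Under the risk-neutral measure, an up-move has probability p* = (R−d)/(u−d) = 0.6000 and values discount at R = 1.09.
Expiry values: V(2,0)=0.0000, V(2,1)=0.0000, V(2,2)=27.2976
Node (1,0) S=107.4400: V=(p*·0.0000+(1−p*)·0.0000)/1.09=0.0000; Δ=(0.0000−0.0000)/(138.5976−84.8776)=0.0000; B=V−Δ·S=0.0000
Node (1,1) S=175.4400: V=(p*·27.2976+(1−p*)·0.0000)/1.09=15.0262; Δ=(27.2976−0.0000)/(226.3176−138.5976)=0.3112; B=V−Δ·S=-39.5690
Node (0,0) S=136.0000: V=(p*·15.0262+(1−p*)·0.0000)/1.09=8.2713; Δ=(15.0262−0.0000)/(175.4400−107.4400)=0.2210; B=V−Δ·S=-21.7811
Verification: the root portfolio costs Δ(0,0)·S0 + B(0,0) = 8.2713, matching V0.

(0,0): Delta=0.2210 Bond=-21.7811
(1,0): Delta=0.0000 Bond=0.0000
(1,1): Delta=0.3112 Bond=-39.5690
V0=8.2713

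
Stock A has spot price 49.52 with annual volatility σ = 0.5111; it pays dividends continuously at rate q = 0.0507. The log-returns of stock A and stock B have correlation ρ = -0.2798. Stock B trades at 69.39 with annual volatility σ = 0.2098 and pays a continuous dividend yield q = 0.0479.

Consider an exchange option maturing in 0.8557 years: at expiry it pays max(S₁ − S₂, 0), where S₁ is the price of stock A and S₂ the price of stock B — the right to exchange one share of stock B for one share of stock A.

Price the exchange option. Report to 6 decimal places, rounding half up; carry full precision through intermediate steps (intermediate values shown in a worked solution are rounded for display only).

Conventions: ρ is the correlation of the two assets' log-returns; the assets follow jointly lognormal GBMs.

σ_eff = √(σ₁² + σ₂² − 2ρσ₁σ₂) = √(0.5111² + 0.2098² − 2·-0.2798·0.5111·0.2098) = 0.604355
d₁ = (ln(S₁/S₂) + (q₂ − q₁ + σ_eff²/2)T) / (σ_eff√T) = (ln(49.52/69.39) + (0.0479 − 0.0507 + 0.182622)·0.8557) / 0.559052 = -0.328220
d₂ = d₁ − σ_eff√T = -0.328220 − 0.559052 = -0.887273
N(d₁) = 0.371373,  N(d₂) = 0.187466
V = S₁·e^{−q₁T}·N(d₁) − S₂·e^{−q₂T}·N(d₂) = 17.609585 − 12.485868 = 5.123717
Key observation: r never enters — measured in units of stock B, the claim is a call on S₁/S₂ struck at 1, so only the dividend yields and σ_eff matter.

exchange price = 5.123717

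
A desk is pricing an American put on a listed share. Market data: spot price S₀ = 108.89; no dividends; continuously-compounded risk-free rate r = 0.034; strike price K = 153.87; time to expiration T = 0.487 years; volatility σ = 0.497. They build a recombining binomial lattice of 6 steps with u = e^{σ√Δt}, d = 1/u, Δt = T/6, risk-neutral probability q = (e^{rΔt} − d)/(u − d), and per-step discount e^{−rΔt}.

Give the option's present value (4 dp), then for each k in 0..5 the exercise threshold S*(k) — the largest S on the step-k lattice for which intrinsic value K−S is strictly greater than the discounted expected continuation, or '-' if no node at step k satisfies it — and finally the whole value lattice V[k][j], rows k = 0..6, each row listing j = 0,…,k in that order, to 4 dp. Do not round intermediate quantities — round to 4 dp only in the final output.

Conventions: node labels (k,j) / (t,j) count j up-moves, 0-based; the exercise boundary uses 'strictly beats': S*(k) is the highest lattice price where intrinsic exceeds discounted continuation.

price = 47.4128
boundary = - - 82.0353 94.5136 108.8900 125.4531
tree:
47.4128
59.4706 34.3291
71.8347 46.1179 21.4672
82.6655 59.3564 31.7185 10.2340
92.0664 71.8347 44.9800 17.2098 2.5646
100.2261 82.6655 59.3564 28.4169 4.8927 0.0000
107.3085 92.0664 71.8347 44.9800 9.3343 0.0000 0.0000

params: Δt=0.08117 u=1.15211 d=0.86797 q=0.47439 e^(-rΔt)=0.99724
t_6 payoffs: 107.3085 92.0664 71.8347 44.9800 9.3343 0.0000 0.0000
t_5: node(5,0) S=53.6439 payoff=100.2261 vs cont=99.8021 → 100.2261 [stop]  node(5,1) S=71.2045 payoff=82.6655 vs cont=82.2415 → 82.6655 [stop]  node(5,2) S=94.5136 payoff=59.3564 vs cont=58.9323 → 59.3564 [stop]  node(5,3) S=125.4531 payoff=28.4169 vs cont=27.9928 → 28.4169 [stop]  node(5,4) S=166.5209 payoff=0.0000 vs cont=4.8927 → 4.8927 [wait]  node(5,5) S=221.0323 payoff=0.0000 vs cont=0.0000 → 0.0000 [wait]  ⇒ S*(5)=125.4531
t_4: node(4,0) S=61.8036 payoff=92.0664 vs cont=91.6424 → 92.0664 [stop]  node(4,1) S=82.0353 payoff=71.8347 vs cont=71.4106 → 71.8347 [stop]  node(4,2) S=108.8900 payoff=44.9800 vs cont=44.5560 → 44.9800 [stop]  node(4,3) S=144.5357 payoff=9.3343 vs cont=17.2098 → 17.2098 [wait]  node(4,4) S=191.8502 payoff=0.0000 vs cont=2.5646 → 2.5646 [wait]  ⇒ S*(4)=108.8900
t_3: node(3,0) S=71.2045 payoff=82.6655 vs cont=82.2415 → 82.6655 [stop]  node(3,1) S=94.5136 payoff=59.3564 vs cont=58.9323 → 59.3564 [stop]  node(3,2) S=125.4531 payoff=28.4169 vs cont=31.7185 → 31.7185 [wait]  node(3,3) S=166.5209 payoff=0.0000 vs cont=10.2340 → 10.2340 [wait]  ⇒ S*(3)=94.5136
t_2: node(2,0) S=82.0353 payoff=71.8347 vs cont=71.4106 → 71.8347 [stop]  node(2,1) S=108.8900 payoff=44.9800 vs cont=46.1179 → 46.1179 [wait]  node(2,2) S=144.5357 payoff=9.3343 vs cont=21.4672 → 21.4672 [wait]  ⇒ S*(2)=82.0353
t_1: node(1,0) S=94.5136 payoff=59.3564 vs cont=59.4706 → 59.4706 [wait]  node(1,1) S=125.4531 payoff=28.4169 vs cont=34.3291 → 34.3291 [wait]  ⇒ S*(1)=-
t_0: node(0,0) S=108.8900 payoff=44.9800 vs cont=47.4128 → 47.4128 [wait]  ⇒ S*(0)=-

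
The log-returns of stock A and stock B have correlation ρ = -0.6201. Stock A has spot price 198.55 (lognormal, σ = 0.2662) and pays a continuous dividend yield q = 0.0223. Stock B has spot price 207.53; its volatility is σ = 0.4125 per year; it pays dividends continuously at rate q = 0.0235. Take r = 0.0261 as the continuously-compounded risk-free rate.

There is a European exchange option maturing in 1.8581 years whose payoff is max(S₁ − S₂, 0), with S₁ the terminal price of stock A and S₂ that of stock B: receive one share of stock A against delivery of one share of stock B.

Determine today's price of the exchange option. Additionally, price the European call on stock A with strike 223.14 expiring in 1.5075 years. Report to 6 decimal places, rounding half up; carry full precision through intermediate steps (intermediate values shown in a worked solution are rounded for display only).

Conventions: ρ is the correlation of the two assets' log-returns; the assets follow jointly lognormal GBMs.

exchange price = 59.126442
price(stock A call K=223.14) = 16.605911

σ_eff = √(σ₁² + σ₂² − 2ρσ₁σ₂) = √(0.2662² + 0.4125² − 2·-0.6201·0.2662·0.4125) = 0.614168
d₁ = (ln(S₁/S₂) + (q₂ − q₁ + σ_eff²/2)T) / (σ_eff√T) = (ln(198.55/207.53) + (0.0235 − 0.0223 + 0.188601)·1.8581) / 0.837185 = 0.368418
d₂ = d₁ − σ_eff√T = 0.368418 − 0.837185 = -0.468767
N(d₁) = 0.643719,  N(d₂) = 0.319618
V = S₁·e^{−q₁T}·N(d₁) − S₂·e^{−q₂T}·N(d₂) = 122.622777 − 63.496335 = 59.126442
[vanilla: stock A call K=223.14]
σ√T = 0.2662·√1.5075 = 0.326841
d₁ = (ln(S/K) + (r−q+σ²/2)T) / (σ√T) = (ln(198.55/223.14) + (0.0261−0.0223+0.2662²/2)·1.5075) / 0.326841 = (-0.116758 + 0.059141) / 0.326841 = -0.176286
d₂ = d₁ − σ√T = -0.176286 − 0.326841 = -0.503127
e^{−rT} = 0.961418
e^{−qT} = 0.966942
N(d₁) = 0.430035,  N(d₂) = 0.307438
price = S·e^{−qT}·N(d₁) − K·e^{−rT}·N(d₂) = 82.560769 − 65.954859 = 16.605911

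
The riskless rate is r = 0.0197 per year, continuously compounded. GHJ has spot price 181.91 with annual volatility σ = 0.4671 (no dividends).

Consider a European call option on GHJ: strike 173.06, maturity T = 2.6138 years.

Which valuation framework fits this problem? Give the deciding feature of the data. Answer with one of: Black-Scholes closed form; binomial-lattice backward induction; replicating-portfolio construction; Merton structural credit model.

framework: Black-Scholes closed form

Key observation: the instrument is a plain European call (strike 173.06) on a lognormal asset; the exact continuous-time formula applies directly.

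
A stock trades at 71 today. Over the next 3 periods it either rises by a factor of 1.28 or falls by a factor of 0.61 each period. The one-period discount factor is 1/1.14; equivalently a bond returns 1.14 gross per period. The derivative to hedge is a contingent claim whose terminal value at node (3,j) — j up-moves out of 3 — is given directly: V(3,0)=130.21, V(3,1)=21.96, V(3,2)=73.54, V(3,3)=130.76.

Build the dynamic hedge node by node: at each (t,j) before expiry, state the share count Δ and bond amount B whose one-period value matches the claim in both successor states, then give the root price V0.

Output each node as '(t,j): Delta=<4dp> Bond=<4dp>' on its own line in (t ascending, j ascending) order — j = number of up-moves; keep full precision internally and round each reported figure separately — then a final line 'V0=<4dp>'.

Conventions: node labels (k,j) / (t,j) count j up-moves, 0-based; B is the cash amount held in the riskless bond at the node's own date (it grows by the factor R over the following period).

No-arbitrage ⇒ martingale measure with p* = (R−d)/(u−d) = 0.7910.
At maturity the claim pays: V(3,0)=130.2100, V(3,1)=21.9600, V(3,2)=73.5400, V(3,3)=130.7600
Node (2,0) S=26.4191: V=(p*·21.9600+(1−p*)·130.2100)/1.14=39.1047; Δ=(21.9600−130.2100)/(33.8164−16.1157)=-6.1155; B=V−Δ·S=200.6719
Node (2,1) S=55.4368: V=(p*·73.5400+(1−p*)·21.9600)/1.14=55.0545; Δ=(73.5400−21.9600)/(70.9591−33.8164)=1.3887; B=V−Δ·S=-21.9306
Node (2,2) S=116.3264: V=(p*·130.7600+(1−p*)·73.5400)/1.14=104.2137; Δ=(130.7600−73.5400)/(148.8978−70.9591)=0.7342; B=V−Δ·S=18.8107
Node (1,0) S=43.3100: V=(p*·55.0545+(1−p*)·39.1047)/1.14=45.3699; Δ=(55.0545−39.1047)/(55.4368−26.4191)=0.5497; B=V−Δ·S=21.5643
Node (1,1) S=90.8800: V=(p*·104.2137+(1−p*)·55.0545)/1.14=82.4049; Δ=(104.2137−55.0545)/(116.3264−55.4368)=0.8073; B=V−Δ·S=9.0330
Node (0,0) S=71.0000: V=(p*·82.4049+(1−p*)·45.3699)/1.14=65.4967; Δ=(82.4049−45.3699)/(90.8800−43.3100)=0.7785; B=V−Δ·S=10.2206
As a check, the time-0 holding Δ(0,0)·S0 + B(0,0) comes to 65.4967 — exactly V0.

(0,0): Delta=0.7785 Bond=10.2206
(1,0): Delta=0.5497 Bond=21.5643
(1,1): Delta=0.8073 Bond=9.0330
(2,0): Delta=-6.1155 Bond=200.6719
(2,1): Delta=1.3887 Bond=-21.9306
(2,2): Delta=0.7342 Bond=18.8107
V0=65.4967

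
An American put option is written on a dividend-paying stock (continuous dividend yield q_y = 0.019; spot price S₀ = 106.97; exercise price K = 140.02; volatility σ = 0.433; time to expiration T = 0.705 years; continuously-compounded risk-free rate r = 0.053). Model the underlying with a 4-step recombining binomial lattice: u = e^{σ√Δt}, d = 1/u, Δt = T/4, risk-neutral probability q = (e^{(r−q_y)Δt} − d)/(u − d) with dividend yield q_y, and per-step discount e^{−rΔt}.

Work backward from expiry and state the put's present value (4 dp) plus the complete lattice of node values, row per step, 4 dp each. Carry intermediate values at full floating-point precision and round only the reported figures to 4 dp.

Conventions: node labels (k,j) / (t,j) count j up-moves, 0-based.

params: Δt=0.17625 u=1.19935 d=0.83378 q=0.47112 e^(-rΔt)=0.99070
t_4 payoffs: 88.3221 65.6552 33.0500 0.0000 0.0000
k=3: node(3,0) S=62.0041 payoff=78.0159 vs cont=76.9213 → 78.0159 [stop]  node(3,1) S=89.1897 payoff=50.8303 vs cont=49.8266 → 50.8303 [stop]  node(3,2) S=128.2948 payoff=11.7252 vs cont=17.3169 → 17.3169 [wait]  node(3,3) S=184.5456 payoff=0.0000 vs cont=0.0000 → 0.0000 [wait]
k=2: node(2,0) S=74.3648 payoff=65.6552 vs cont=64.6019 → 65.6552 [stop]  node(2,1) S=106.9700 payoff=33.0500 vs cont=34.7157 → 34.7157 [wait]  node(2,2) S=153.8709 payoff=0.0000 vs cont=9.0734 → 9.0734 [wait]
k=1: node(1,0) S=89.1897 payoff=50.8303 vs cont=50.6040 → 50.8303 [stop]  node(1,1) S=128.2948 payoff=11.7252 vs cont=22.4246 → 22.4246 [wait]
k=0: node(0,0) S=106.9700 payoff=33.0500 vs cont=37.0996 → 37.0996 [wait]

price = 37.0996
tree:
37.0996
50.8303 22.4246
65.6552 34.7157 9.0734
78.0159 50.8303 17.3169 0.0000
88.3221 65.6552 33.0500 0.0000 0.0000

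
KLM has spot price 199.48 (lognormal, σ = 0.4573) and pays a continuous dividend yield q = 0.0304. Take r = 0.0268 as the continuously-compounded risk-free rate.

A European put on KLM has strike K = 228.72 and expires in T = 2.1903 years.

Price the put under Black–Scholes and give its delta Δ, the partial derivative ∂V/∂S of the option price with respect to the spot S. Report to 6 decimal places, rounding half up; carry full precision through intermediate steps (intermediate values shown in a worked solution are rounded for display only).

σ√T = 0.4573·√2.1903 = 0.676789
d₁ = (ln(S/K) + (r−q+σ²/2)T) / (σ√T) = (ln(199.48/228.72) + (0.0268−0.0304+0.4573²/2)·2.1903) / 0.676789 = (-0.136785 + 0.221136) / 0.676789 = 0.124635
d₂ = d₁ − σ√T = 0.124635 − 0.676789 = -0.552153
e^{−rT} = 0.942990
e^{−qT} = 0.935583
N(−d₁) = 0.450406,  N(−d₂) = 0.709578
Put price V = K·e^{−rT}·N(−d₂) − S·e^{−qT}·N(−d₁) = 153.042264 − 84.059369 = 68.982896
Δ = −e^{−qT}·N(−d₁) = -0.421392

price = 68.982896
Δ = -0.421392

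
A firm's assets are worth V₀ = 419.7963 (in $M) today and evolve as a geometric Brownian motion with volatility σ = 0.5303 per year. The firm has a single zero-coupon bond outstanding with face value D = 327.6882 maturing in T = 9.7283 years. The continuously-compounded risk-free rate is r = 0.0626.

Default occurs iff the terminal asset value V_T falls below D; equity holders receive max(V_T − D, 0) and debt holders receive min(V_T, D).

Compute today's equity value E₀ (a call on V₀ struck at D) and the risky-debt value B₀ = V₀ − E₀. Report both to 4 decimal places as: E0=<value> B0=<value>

Equity is a call on the firm's assets struck at D = 327.6882:
d₁ = [ln(V₀/D) + (r + σ²/2)T] / (σ√T)
   = [ln(419.7963/327.6882) + (0.0626 + 0.5·0.5303²)·9.7283] / (0.5303·√9.7283)
   = [0.247707 + 1.976879] / 1.654018 = 1.344959
d₂ = d₁ − σ√T = 1.344959 − 1.654018 = -0.309059
N(d₁) = 0.910681,  N(d₂) = 0.378638,  e^(−rT) = 0.543899
E₀ = V₀·N(d₁) − D·e^(−rT)·N(d₂)
   = 419.7963·0.910681 − 327.6882·0.543899·0.378638 = 314.815936
B₀ = V₀ − E₀ = 419.7963 − 314.815936 = 104.980364

E0=314.8159 B0=104.9804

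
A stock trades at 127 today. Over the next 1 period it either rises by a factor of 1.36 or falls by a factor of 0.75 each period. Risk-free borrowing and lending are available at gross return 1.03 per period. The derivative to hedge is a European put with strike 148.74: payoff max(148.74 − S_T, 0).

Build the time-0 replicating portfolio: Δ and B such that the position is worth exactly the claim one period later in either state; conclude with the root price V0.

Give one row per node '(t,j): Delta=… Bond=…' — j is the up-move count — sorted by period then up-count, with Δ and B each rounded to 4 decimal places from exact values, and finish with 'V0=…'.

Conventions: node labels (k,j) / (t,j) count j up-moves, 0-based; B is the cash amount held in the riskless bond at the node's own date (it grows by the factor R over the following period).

No-arbitrage ⇒ martingale measure with p* = (R−d)/(u−d) = 0.4590.
Expiry values: V(1,0)=53.4900, V(1,1)=0.0000
(0,0): S=127.0000. Δ = (V_up−V_dn)/(S_up−S_dn) = (0.0000−53.4900)/(172.7200−95.2500) = -0.6905. V = [p*·0.0000 + (1−p*)·53.4900]/1.03 = 28.0944. B = V − Δ·S = 115.7829.
Sanity check at the root: Δ(0,0)·S0 + B(0,0) reproduces V0 = 28.0944.

(0,0): Delta=-0.6905 Bond=115.7829
V0=28.0944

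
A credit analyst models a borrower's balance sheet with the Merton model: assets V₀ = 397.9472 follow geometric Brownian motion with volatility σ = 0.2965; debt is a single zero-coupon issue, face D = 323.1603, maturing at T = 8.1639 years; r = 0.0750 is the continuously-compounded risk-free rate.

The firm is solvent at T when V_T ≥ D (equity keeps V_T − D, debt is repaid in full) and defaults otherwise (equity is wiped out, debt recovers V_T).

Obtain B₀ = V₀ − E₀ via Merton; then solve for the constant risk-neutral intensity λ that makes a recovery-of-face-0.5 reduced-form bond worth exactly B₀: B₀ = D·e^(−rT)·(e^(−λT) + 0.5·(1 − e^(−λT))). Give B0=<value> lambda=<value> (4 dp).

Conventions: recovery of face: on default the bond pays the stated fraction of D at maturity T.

With assets at 397.9472 and a single debt payment of 323.1603 at 8.1639 years:
d₁ = [ln(V₀/D) + (r + σ²/2)T] / (σ√T)
   = [ln(397.9472/323.1603) + (0.0750 + 0.5·0.2965²)·8.1639] / (0.2965·√8.1639)
   = [0.208171 + 0.971146] / 0.847176 = 1.392057
d₂ = d₁ − σ√T = 1.392057 − 0.847176 = 0.544881
N(d₁) = 0.918047,  N(d₂) = 0.707082,  e^(−rT) = 0.542107
E₀ = V₀·N(d₁) − D·e^(−rT)·N(d₂)
   = 397.9472·0.918047 − 323.1603·0.542107·0.707082 = 241.462513
B₀ = V₀ − E₀ = 397.9472 − 241.462513 = 156.484687
e^(−λT) = (B₀·e^(rT)/D − 0.5)/(1 − 0.5) = (156.4847·1.844655/323.1603 − 0.5)/0.5 = 0.78648399
λ = −ln(0.78648399)/8.1639 = 0.029420

B0=156.4847 lambda=0.0294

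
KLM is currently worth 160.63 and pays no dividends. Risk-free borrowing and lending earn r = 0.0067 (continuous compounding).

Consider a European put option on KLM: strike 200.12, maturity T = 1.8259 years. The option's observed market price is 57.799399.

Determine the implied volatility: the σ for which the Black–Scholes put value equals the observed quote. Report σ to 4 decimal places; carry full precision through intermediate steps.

At σ = 0.3814 the Black–Scholes value reproduces the quote:
σ√T = 0.3814·√1.8259 = 0.515370
d₁ = (ln(S/K) + (r+σ²/2)T) / (σ√T) = (ln(160.63/200.12) + (0.0067+0.3814²/2)·1.8259) / 0.515370 = (-0.219814 + 0.145037) / 0.515370 = -0.145094
d₂ = d₁ − σ√T = -0.145094 − 0.515370 = -0.660464
e^{−rT} = 0.987841
N(−d₁) = 0.557682,  N(−d₂) = 0.745522
V = K·e^{−rT}·N(−d₂) − S·N(−d₁) = 147.379784 − 89.580385 = 57.799399 (matching the quote); vega is positive throughout, so no other σ reproduces this price

sigma = 0.3814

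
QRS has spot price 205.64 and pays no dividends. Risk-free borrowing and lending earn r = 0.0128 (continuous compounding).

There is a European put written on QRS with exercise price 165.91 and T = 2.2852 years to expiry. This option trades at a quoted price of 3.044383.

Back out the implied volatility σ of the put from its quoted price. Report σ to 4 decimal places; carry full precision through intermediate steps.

At σ = 0.1514 the Black–Scholes value reproduces the quote:
σ√T = 0.1514·√2.2852 = 0.228870
d₁ = (ln(S/K) + (r+σ²/2)T) / (σ√T) = (ln(205.64/165.91) + (0.0128+0.1514²/2)·2.2852) / 0.228870 = (0.214682 + 0.055441) / 0.228870 = 1.180248
d₂ = d₁ − σ√T = 1.180248 − 0.228870 = 0.951378
e^{−rT} = 0.971173
N(−d₁) = 0.118951,  N(−d₂) = 0.170706
V = K·e^{−rT}·N(−d₂) − S·N(−d₁) = 27.505429 − 24.461046 = 3.044383 (the quoted price), and the Black–Scholes price is strictly increasing in σ, so σ is unique

sigma = 0.1514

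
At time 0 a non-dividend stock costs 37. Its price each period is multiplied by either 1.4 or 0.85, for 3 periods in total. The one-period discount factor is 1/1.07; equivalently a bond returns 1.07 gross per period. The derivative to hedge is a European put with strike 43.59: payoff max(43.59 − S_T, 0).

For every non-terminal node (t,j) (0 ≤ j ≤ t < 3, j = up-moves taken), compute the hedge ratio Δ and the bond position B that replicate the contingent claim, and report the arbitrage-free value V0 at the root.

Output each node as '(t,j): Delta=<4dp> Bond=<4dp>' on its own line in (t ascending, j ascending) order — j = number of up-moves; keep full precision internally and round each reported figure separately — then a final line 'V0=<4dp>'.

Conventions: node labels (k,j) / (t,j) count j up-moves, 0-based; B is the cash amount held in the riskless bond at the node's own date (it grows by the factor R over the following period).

Arbitrage-free pricing uses the up-move probability p* = (R−d)/(u−d) = 0.4000, discounting each step at R = 1.07.
At maturity the claim pays: V(3,0)=20.8674, V(3,1)=6.1645, V(3,2)=0.0000, V(3,3)=0.0000
(2,0): S=26.7325. Δ = (V_up−V_dn)/(S_up−S_dn) = (6.1645−20.8674)/(37.4255−22.7226) = -1.0000. V = [p*·6.1645 + (1−p*)·20.8674]/1.07 = 14.0058. B = V − Δ·S = 40.7383.
(2,1): S=44.0300. Δ = (V_up−V_dn)/(S_up−S_dn) = (0.0000−6.1645)/(61.6420−37.4255) = -0.2546. V = [p*·0.0000 + (1−p*)·6.1645]/1.07 = 3.4567. B = V − Δ·S = 14.6649.
(2,2): S=72.5200. Δ = (V_up−V_dn)/(S_up−S_dn) = (0.0000−0.0000)/(101.5280−61.6420) = 0.0000. V = [p*·0.0000 + (1−p*)·0.0000]/1.07 = 0.0000. B = V − Δ·S = 0.0000.
(1,0): S=31.4500. Δ = (V_up−V_dn)/(S_up−S_dn) = (3.4567−14.0058)/(44.0300−26.7325) = -0.6099. V = [p*·3.4567 + (1−p*)·14.0058]/1.07 = 9.1460. B = V − Δ·S = 28.3261.
(1,1): S=51.8000. Δ = (V_up−V_dn)/(S_up−S_dn) = (0.0000−3.4567)/(72.5200−44.0300) = -0.1213. V = [p*·0.0000 + (1−p*)·3.4567]/1.07 = 1.9384. B = V − Δ·S = 8.2233.
(0,0): S=37.0000. Δ = (V_up−V_dn)/(S_up−S_dn) = (1.9384−9.1460)/(51.8000−31.4500) = -0.3542. V = [p*·1.9384 + (1−p*)·9.1460]/1.07 = 5.8532. B = V − Δ·S = 18.9579.
Check: Δ(0,0)·S0 + B(0,0) = 5.8532 = V0.

(0,0): Delta=-0.3542 Bond=18.9579
(1,0): Delta=-0.6099 Bond=28.3261
(1,1): Delta=-0.1213 Bond=8.2233
(2,0): Delta=-1.0000 Bond=40.7383
(2,1): Delta=-0.2546 Bond=14.6649
(2,2): Delta=0.0000 Bond=0.0000
V0=5.8532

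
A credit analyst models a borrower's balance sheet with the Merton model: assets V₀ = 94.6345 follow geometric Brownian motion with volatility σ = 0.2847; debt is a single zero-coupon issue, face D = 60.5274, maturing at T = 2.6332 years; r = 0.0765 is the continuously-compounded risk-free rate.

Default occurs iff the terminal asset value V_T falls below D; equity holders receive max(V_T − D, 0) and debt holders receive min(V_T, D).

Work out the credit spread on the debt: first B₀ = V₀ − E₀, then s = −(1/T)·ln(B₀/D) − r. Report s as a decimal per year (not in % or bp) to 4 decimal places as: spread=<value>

Work the structural quantities from V₀ = 94.6345 against face 60.5274:
d₁ = [ln(V₀/D) + (r + σ²/2)T] / (σ√T)
   = [ln(94.6345/60.5274) + (0.0765 + 0.5·0.2847²)·2.6332] / (0.2847·√2.6332)
   = [0.446926 + 0.308156] / 0.461987 = 1.634423
d₂ = d₁ − σ√T = 1.634423 − 0.461987 = 1.172436
N(d₁) = 0.948915,  N(d₂) = 0.879489,  e^(−rT) = 0.817553
E₀ = V₀·N(d₁) − D·e^(−rT)·N(d₂)
   = 94.6345·0.948915 − 60.5274·0.817553·0.879489 = 46.279154
B₀ = V₀ − E₀ = 94.6345 − 46.279154 = 48.355346
spread = −(1/T)·ln(B₀/D) − r = −(1/2.6332)·ln(48.355346/60.5274) − 0.0765 = 0.00876484

spread=0.0088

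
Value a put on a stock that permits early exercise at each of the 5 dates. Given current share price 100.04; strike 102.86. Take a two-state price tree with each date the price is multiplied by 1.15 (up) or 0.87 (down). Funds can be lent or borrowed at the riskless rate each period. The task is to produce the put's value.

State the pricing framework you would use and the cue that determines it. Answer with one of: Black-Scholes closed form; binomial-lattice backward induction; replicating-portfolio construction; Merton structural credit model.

Key observation: the exercise right at every one of the 5 steps is what matters: each node needs max(102.86 − S, continuation), which only the stepwise tree valuation starting from spot 100.04 delivers.

framework: binomial-lattice backward induction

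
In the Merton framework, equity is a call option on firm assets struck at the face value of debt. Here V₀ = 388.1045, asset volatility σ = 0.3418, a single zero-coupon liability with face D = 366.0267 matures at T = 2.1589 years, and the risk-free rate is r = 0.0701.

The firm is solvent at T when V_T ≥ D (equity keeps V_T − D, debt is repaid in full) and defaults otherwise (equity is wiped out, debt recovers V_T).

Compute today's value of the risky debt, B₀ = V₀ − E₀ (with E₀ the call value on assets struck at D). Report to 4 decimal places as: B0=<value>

Work the structural quantities from V₀ = 388.1045 against face 366.0267:
d₁ = [ln(V₀/D) + (r + σ²/2)T] / (σ√T)
   = [ln(388.1045/366.0267) + (0.0701 + 0.5·0.3418²)·2.1589] / (0.3418·√2.1589)
   = [0.058568 + 0.277448] / 0.502213 = 0.669071
d₂ = d₁ − σ√T = 0.669071 − 0.502213 = 0.166858
N(d₁) = 0.748275,  N(d₂) = 0.566259,  e^(−rT) = 0.859556
E₀ = V₀·N(d₁) − D·e^(−rT)·N(d₂)
   = 388.1045·0.748275 − 366.0267·0.859556·0.566259 = 112.252144
B₀ = V₀ − E₀ = 388.1045 − 112.252144 = 275.852356

B0=275.8524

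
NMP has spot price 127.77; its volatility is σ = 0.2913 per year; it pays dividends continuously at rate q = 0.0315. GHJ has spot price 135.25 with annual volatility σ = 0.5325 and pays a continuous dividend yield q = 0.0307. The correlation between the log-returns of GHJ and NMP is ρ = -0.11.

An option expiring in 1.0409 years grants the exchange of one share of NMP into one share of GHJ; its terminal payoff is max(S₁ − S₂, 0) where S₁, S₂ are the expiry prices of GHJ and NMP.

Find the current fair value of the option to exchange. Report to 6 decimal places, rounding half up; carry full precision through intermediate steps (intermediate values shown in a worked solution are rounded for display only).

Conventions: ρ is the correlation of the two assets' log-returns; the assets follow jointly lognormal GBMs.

exchange price = 36.112035

σ_eff = √(σ₁² + σ₂² − 2ρσ₁σ₂) = √(0.5325² + 0.2913² − 2·-0.11·0.5325·0.2913) = 0.634459
d₁ = (ln(S₁/S₂) + (q₂ − q₁ + σ_eff²/2)T) / (σ_eff√T) = (ln(135.25/127.77) + (0.0315 − 0.0307 + 0.201269)·1.0409) / 0.647303 = 0.412831
d₂ = d₁ − σ_eff√T = 0.412831 − 0.647303 = -0.234473
N(d₁) = 0.660135,  N(d₂) = 0.407309
V = S₁·e^{−q₁T}·N(d₁) − S₂·e^{−q₂T}·N(d₂) = 86.475215 − 50.363180 = 36.112035
Key observation: r never enters — measured in units of NMP, the claim is a call on S₁/S₂ struck at 1, so only the dividend yields and σ_eff matter.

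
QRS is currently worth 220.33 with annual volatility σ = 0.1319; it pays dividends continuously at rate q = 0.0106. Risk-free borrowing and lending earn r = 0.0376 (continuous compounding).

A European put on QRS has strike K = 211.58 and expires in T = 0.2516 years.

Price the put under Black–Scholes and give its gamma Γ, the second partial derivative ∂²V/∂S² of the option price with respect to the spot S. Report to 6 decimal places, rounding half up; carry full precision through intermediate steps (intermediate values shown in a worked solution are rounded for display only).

σ√T = 0.1319·√0.2516 = 0.066161
d₁ = (ln(S/K) + (r−q+σ²/2)T) / (σ√T) = (ln(220.33/211.58) + (0.0376−0.0106+0.1319²/2)·0.2516) / 0.066161 = (0.040523 + 0.008982) / 0.066161 = 0.748255
d₂ = d₁ − σ√T = 0.748255 − 0.066161 = 0.682094
e^{−rT} = 0.990584
e^{−qT} = 0.997337
N(−d₁) = 0.227153,  N(−d₂) = 0.247590
Put price V = K·e^{−rT}·N(−d₂) − S·e^{−qT}·N(−d₁) = 51.891800 − 49.915373 = 1.976427
φ(d₁) = (1/√(2π))·e^{−d₁²/2} = 0.301531
Γ = e^{−qT}·φ(d₁) / (S·σ·√T) = 0.020630

price = 1.976427
Γ = 0.020630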